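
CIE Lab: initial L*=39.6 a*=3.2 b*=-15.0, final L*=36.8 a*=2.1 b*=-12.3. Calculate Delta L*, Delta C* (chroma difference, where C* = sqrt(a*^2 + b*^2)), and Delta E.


Delta L* = -2.8
Delta C* = -2.86
Delta E = 4.04


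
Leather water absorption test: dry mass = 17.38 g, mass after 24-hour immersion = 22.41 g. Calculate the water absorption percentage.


Water absorbed = 22.41 - 17.38 = 5.03 g
WA% = 5.03 / 17.38 x 100 = 28.9%


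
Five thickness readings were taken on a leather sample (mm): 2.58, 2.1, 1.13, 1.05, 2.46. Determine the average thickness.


Sum = 2.58 + 2.1 + 1.13 + 1.05 + 2.46 = 9.32
Average = 9.32 / 5 = 1.86 mm


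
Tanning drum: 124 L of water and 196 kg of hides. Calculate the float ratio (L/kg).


Float ratio = water / hide weight
Ratio = 124 / 196 = 0.6


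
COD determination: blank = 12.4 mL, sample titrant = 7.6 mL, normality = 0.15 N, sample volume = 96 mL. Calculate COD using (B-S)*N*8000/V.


COD = (12.4 - 7.6) x 0.15 x 8000 / 96
COD = 4.8 x 0.15 x 8000 / 96
COD = 60.0 mg/L


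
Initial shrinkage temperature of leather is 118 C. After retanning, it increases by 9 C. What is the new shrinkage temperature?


127 C


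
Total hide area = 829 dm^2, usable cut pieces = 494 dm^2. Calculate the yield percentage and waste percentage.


Yield = 494 / 829 x 100 = 59.6%
Waste = 829 - 494 = 335 dm^2
Waste% = 100 - 59.6 = 40.4%


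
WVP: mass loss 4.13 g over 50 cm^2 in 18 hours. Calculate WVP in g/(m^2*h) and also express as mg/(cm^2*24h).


WVP = 45.89 g/(m^2*h)
Daily rate = 110.13 mg/(cm^2*24h)

WVP = 4.13 / (50 x 18) x 10000 = 45.89 g/(m^2*h)
Mass loss in mg = 4.13 x 1000 = 4130 mg
Per cm^2 per 24h in mg: 4130 x 24 / (50 x 18) = 99120 / 900 = 110.13 mg/(cm^2*24h)


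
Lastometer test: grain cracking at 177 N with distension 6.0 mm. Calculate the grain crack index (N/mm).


29.5 N/mm


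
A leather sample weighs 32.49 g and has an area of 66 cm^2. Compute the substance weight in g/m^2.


4922.7 g/m^2

Substance weight = mass / area x 10000
SW = 32.49 / 66 x 10000
SW = 4922.7 g/m^2


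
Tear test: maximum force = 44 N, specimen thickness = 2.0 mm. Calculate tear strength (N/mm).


22.0 N/mm


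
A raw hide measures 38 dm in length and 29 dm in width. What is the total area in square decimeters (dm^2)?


Area = length x width
Area = 38 x 29 = 1102 dm^2


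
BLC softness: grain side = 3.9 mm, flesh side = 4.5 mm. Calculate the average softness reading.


4.20 mm

Average = (3.9 + 4.5) / 2
Average = 4.20 mm


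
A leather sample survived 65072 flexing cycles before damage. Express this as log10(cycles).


4.81

log10(65072) = 4.81


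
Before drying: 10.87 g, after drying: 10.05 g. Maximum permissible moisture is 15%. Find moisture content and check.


Moisture content = 7.5%
Acceptable: Yes


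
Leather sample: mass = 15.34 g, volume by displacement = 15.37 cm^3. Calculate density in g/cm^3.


0.998 g/cm^3


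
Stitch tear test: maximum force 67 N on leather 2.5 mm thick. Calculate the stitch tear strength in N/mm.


26.8 N/mm

Stitch tear strength = force / thickness
STS = 67 / 2.5 = 26.8 N/mm


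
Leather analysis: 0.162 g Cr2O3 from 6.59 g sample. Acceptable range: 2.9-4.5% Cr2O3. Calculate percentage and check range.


Cr2O3 = 2.46%
Within range: No

Cr2O3% = 0.162 / 6.59 x 100 = 2.46%
Acceptable range: 2.9 to 4.5%
Within range: No


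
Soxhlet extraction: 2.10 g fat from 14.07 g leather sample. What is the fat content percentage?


Fat content = 2.10 / 14.07 x 100
Fat = 14.9%


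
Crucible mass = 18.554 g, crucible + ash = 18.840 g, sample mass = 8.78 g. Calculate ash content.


Ash mass = 18.840 - 18.554 = 0.286 g
Ash% = 0.286 / 8.78 x 100 = 3.26%


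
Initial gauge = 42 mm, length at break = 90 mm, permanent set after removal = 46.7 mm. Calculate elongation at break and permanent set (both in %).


Elongation at break = (90 - 42) / 42 x 100 = 114.3%
Permanent set = (46.7 - 42) / 42 x 100 = 11.2%


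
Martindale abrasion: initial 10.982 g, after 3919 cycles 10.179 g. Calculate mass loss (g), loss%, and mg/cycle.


Loss = 10.982 - 10.179 = 0.803 g
Loss% = 0.803 / 10.982 x 100 = 7.31%
Rate = 0.803 / 3919 x 1000 = 0.205 mg/cycle


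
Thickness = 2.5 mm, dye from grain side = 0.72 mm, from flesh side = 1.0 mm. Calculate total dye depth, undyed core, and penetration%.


Total dyed = 1.72 mm
Undyed core = 0.78 mm
Penetration = 68.8%


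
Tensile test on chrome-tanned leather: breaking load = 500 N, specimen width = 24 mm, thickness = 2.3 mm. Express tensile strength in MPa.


Cross-section = 24 x 2.3 = 55.2 mm^2
TS = 500 / 55.2 = 9.06 MPa
(1 N/mm^2 = 1 MPa)


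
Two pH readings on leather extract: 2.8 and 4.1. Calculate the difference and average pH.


Difference = |2.8 - 4.1| = 1.3
Average = (2.8 + 4.1) / 2 = 3.45


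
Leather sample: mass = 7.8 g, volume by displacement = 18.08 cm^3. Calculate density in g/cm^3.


Density = mass / volume
Density = 7.8 / 18.08 = 0.431 g/cm^3


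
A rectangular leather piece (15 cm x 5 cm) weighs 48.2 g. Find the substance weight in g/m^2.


6426.7 g/m^2

Area = 15 x 5 = 75 cm^2
SW = 48.2 / 75 x 10000 = 6426.7 g/m^2


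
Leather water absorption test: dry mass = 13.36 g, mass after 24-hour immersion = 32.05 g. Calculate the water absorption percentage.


Water absorbed = 32.05 - 13.36 = 18.69 g
WA% = 18.69 / 13.36 x 100 = 139.9%


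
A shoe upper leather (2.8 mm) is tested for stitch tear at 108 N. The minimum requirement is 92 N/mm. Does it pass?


STS = 38.6 N/mm
Passes: No


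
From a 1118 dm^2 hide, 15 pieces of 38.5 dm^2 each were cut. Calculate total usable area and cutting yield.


Usable area = 577.5 dm^2
Yield = 51.7%


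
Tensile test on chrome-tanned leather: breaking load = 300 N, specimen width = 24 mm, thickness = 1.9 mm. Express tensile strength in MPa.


6.58 MPa


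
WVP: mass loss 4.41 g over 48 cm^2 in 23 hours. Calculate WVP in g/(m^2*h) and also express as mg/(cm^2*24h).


WVP = 39.95 g/(m^2*h)
Daily rate = 95.87 mg/(cm^2*24h)


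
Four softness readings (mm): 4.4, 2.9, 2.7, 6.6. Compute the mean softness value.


4.15 mm

Sum = 4.4 + 2.9 + 2.7 + 6.6
Mean = 16.6 / 4 = 4.15 mm


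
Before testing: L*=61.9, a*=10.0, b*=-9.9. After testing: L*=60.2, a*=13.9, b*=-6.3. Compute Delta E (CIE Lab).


dL = 60.2 - 61.9 = -1.7
da = 13.9 - 10.0 = 3.9
db = -6.3 - (-9.9) = 3.6
dE = sqrt((-1.7)^2 + (3.9)^2 + (3.6)^2) = 5.57


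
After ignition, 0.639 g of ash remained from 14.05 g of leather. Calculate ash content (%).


Ash% = 0.639 / 14.05 x 100
Ash% = 4.55%


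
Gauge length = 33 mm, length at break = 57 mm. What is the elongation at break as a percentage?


Extension = 57 - 33 = 24 mm
Elongation = 24 / 33 x 100 = 72.7%


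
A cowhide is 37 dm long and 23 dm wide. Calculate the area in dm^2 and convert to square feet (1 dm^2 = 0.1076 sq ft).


851 dm^2
91.57 sq ft

Area = 37 x 23 = 851 dm^2
Conversion: 851 x 0.1076 = 91.57 sq ft


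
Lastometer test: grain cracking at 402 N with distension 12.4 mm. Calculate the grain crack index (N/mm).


32.4 N/mm


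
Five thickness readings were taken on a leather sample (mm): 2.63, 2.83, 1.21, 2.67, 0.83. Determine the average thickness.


Sum = 2.63 + 2.83 + 1.21 + 2.67 + 0.83 = 10.17
Average = 10.17 / 5 = 2.03 mm


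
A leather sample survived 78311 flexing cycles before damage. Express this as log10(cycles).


4.89

log10(78311) = 4.89


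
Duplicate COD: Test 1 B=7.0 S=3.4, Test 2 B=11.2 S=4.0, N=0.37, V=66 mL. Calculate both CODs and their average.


COD1 = (7.0 - 3.4) x 0.37 x 8000 / 66 = 161.5 mg/L
COD2 = (11.2 - 4.0) x 0.37 x 8000 / 66 = 322.9 mg/L
Average = (161.5 + 322.9) / 2 = 242.2 mg/L


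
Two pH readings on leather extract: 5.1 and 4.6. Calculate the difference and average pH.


Difference = 0.5
Average pH = 4.85

Difference = |5.1 - 4.6| = 0.5
Average = (5.1 + 4.6) / 2 = 4.85


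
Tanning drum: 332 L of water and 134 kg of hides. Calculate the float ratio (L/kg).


Float ratio = water / hide weight
Ratio = 332 / 134 = 2.5


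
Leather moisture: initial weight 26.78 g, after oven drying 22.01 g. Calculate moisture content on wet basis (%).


Moisture = 26.78 - 22.01 = 4.77 g
MC = 4.77 / 26.78 x 100 = 17.8%


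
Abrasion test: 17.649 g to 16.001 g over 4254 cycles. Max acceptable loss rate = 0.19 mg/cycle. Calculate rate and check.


Loss = 17.649 - 16.001 = 1.648 g
Rate = 1.648 g / 4254 cycles x 1000 = 0.387 mg/cycle
Max = 0.19 mg/cycle
Passes: No


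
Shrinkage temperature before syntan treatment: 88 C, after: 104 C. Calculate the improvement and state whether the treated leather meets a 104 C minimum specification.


Improvement = 16 C
Meets 104 C spec: Yes


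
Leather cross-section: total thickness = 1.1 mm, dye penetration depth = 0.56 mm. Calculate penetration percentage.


50.9%


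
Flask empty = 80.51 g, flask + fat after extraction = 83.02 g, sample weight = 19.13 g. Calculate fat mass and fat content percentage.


Fat mass = 83.02 - 80.51 = 2.51 g
Fat% = 2.51 / 19.13 x 100 = 13.1%


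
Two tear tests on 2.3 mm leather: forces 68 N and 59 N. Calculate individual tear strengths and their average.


Tear 1 = 29.6 N/mm
Tear 2 = 25.7 N/mm
Average = 27.7 N/mm


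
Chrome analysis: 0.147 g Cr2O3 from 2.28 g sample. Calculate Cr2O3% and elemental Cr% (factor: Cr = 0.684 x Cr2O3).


Cr2O3% = 0.147 / 2.28 x 100 = 6.45%
Cr% = 6.45 x 0.684 = 4.41%


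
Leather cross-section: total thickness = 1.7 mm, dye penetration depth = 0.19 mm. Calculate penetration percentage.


Penetration% = 0.19 / 1.7 x 100
Penetration = 11.2%


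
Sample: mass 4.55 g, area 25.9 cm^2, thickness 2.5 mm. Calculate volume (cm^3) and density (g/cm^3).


Thickness in cm = 2.5 / 10 = 0.25 cm
Volume = 25.9 x 0.25 = 6.475 cm^3
Density = 4.55 / 6.475 = 0.703 g/cm^3


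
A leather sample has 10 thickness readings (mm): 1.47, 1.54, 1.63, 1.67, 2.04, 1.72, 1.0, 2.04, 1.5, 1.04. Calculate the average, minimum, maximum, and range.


Average = 1.57 mm
Min = 1.0 mm
Max = 2.04 mm
Range = 1.04 mm

Sum = 15.65
Average = 15.65 / 10 = 1.57 mm
Minimum = 1.0 mm
Maximum = 2.04 mm
Range = 2.04 - 1.0 = 1.04 mm


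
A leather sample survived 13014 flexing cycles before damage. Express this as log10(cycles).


4.11


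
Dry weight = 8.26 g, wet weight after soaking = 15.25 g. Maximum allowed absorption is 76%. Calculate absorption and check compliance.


Absorption = 84.6%
Compliant: No


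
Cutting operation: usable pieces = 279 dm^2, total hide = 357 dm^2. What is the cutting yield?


78.2%


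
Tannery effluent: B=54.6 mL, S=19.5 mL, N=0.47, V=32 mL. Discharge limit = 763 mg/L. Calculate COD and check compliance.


COD = 4124.3 mg/L
Compliant: No


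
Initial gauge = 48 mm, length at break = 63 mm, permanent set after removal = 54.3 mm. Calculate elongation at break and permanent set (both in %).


Elongation at break = (63 - 48) / 48 x 100 = 31.3%
Permanent set = (54.3 - 48) / 48 x 100 = 13.1%


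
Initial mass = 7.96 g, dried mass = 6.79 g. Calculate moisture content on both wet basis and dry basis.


Wet basis = 14.7%
Dry basis = 17.2%


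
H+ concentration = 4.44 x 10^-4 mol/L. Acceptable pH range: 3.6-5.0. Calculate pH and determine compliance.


pH = -log10(4.44 x 10^-4) = 3.35
Range: 3.6 to 5.0
Compliant: No


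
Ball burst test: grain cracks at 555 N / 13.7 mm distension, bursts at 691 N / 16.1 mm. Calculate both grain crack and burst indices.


Crack index = 40.5 N/mm
Burst index = 42.9 N/mm

Crack index = 555 / 13.7 = 40.5 N/mm
Burst index = 691 / 16.1 = 42.9 N/mm


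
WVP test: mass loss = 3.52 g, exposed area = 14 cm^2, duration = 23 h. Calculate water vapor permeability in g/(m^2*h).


WVP = mass_loss / (area x time) x 10000
WVP = 3.52 / (14 x 23) x 10000
WVP = 3.52 / 322 x 10000 = 109.32 g/(m^2*h)


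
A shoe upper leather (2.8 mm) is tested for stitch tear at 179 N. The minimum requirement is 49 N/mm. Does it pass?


STS = 63.9 N/mm
Passes: Yes

STS = 179 / 2.8 = 63.9 N/mm
Minimum required: 49 N/mm
Passes: Yes


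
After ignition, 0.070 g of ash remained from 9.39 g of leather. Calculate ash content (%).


0.75%

Ash% = 0.070 / 9.39 x 100
Ash% = 0.75%


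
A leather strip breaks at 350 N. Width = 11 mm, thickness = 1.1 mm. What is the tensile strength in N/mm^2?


28.93 N/mm^2


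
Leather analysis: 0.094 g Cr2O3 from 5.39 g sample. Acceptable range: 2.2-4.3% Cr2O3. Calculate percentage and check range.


Cr2O3% = 0.094 / 5.39 x 100 = 1.74%
Acceptable range: 2.2 to 4.3%
Within range: No


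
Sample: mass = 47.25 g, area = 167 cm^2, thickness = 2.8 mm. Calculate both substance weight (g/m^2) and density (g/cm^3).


Substance weight = 2829.3 g/m^2
Density = 1.010 g/cm^3


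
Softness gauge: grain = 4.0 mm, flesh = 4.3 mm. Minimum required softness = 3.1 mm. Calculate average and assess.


Average softness = 4.15 mm
Meets requirement: Yes

Average = (4.0 + 4.3) / 2 = 4.15 mm
Minimum = 3.1 mm
Meets requirement: Yes


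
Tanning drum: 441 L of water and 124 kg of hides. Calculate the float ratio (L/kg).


3.6

Float ratio = water / hide weight
Ratio = 441 / 124 = 3.6


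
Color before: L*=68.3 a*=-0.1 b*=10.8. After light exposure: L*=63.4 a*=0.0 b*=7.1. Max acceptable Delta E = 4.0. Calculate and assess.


Delta E = 6.14
Passes: No


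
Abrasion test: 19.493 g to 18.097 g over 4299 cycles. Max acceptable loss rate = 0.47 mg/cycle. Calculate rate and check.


Rate = 0.325 mg/cycle
Passes: Yes

Loss = 19.493 - 18.097 = 1.396 g
Rate = 1.396 g / 4299 cycles x 1000 = 0.325 mg/cycle
Max = 0.47 mg/cycle
Passes: Yes


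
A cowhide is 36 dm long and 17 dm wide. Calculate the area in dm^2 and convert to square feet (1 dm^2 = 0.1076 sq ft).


612 dm^2
65.85 sq ft

Area = 36 x 17 = 612 dm^2
Conversion: 612 x 0.1076 = 65.85 sq ft


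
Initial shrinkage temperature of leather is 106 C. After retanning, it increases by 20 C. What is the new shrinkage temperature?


126 C

New Ts = 106 + 20 = 126 C


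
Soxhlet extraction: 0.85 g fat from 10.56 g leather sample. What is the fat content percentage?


8.0%


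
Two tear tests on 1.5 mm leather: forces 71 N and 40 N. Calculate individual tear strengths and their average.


Tear 1 = 47.3 N/mm
Tear 2 = 26.7 N/mm
Average = 37.0 N/mm

Tear 1 = 71 / 1.5 = 47.3 N/mm
Tear 2 = 40 / 1.5 = 26.7 N/mm
Average = (47.3 + 26.7) / 2 = 37.0 N/mm


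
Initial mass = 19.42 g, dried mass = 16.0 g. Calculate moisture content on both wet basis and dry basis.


Moisture lost = 19.42 - 16.0 = 3.42 g
Wet basis MC = 3.42 / 19.42 x 100 = 17.6%
Dry basis MC = 3.42 / 16.0 x 100 = 21.4%


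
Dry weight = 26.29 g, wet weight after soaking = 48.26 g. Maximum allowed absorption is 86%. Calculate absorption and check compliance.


Absorption = 83.6%
Compliant: Yes


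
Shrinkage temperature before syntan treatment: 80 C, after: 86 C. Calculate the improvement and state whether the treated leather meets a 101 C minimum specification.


Improvement = 86 - 80 = 6 C
Spec check: 86 C >= 101 C? No


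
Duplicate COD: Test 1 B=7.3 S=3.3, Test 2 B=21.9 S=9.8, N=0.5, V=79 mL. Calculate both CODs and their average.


COD1 = 202.5 mg/L
COD2 = 612.7 mg/L
Average = 407.6 mg/L


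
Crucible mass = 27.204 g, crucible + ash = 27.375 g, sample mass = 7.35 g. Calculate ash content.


Ash mass = 0.171 g
Ash content = 2.33%

Ash mass = 27.375 - 27.204 = 0.171 g
Ash% = 0.171 / 7.35 x 100 = 2.33%


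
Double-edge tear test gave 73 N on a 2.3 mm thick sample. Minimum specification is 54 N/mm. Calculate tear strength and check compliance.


Tear strength = 73 / 2.3 = 31.7 N/mm
Required minimum = 54 N/mm
Compliant: No


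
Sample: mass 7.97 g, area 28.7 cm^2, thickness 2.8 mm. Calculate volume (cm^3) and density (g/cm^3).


Thickness in cm = 2.8 / 10 = 0.28 cm
Volume = 28.7 x 0.28 = 8.036 cm^3
Density = 7.97 / 8.036 = 0.992 g/cm^3


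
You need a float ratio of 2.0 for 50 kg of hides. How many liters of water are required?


100.0 L


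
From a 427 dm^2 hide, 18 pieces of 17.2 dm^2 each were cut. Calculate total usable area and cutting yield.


Usable area = 309.6 dm^2
Yield = 72.5%

Total usable = 18 x 17.2 = 309.6 dm^2
Yield = 309.6 / 427 x 100 = 72.5%


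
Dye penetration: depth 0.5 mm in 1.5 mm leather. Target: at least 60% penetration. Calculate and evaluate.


Penetration = 0.5 / 1.5 x 100 = 33.3%
Target: 60%
Meets target: No


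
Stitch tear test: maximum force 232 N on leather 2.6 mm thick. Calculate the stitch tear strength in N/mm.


89.2 N/mm


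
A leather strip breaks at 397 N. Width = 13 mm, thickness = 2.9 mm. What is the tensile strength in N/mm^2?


Cross-sectional area = 13 x 2.9 = 37.7 mm^2
Tensile strength = 397 / 37.7 = 10.53 N/mm^2


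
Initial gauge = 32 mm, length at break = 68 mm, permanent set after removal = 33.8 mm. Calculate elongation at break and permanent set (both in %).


Elongation at break = (68 - 32) / 32 x 100 = 112.5%
Permanent set = (33.8 - 32) / 32 x 100 = 5.6%


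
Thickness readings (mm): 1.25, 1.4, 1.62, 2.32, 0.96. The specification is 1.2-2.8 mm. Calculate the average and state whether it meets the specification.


Average = 1.51 mm
Within specification: Yes

Sum = 7.55
Average = 7.55 / 5 = 1.51 mm
Specification range: 1.2 to 2.8 mm
Within spec: Yes


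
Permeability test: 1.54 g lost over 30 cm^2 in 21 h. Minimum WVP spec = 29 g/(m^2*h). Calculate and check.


WVP = 1.54 / (30 x 21) x 10000 = 24.44 g/(m^2*h)
Minimum: 29 g/(m^2*h)
Meets spec: No


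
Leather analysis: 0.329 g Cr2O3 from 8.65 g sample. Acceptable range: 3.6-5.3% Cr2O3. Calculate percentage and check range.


Cr2O3 = 3.80%
Within range: Yes


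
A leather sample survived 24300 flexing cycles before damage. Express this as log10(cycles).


log10(24300) = 4.39


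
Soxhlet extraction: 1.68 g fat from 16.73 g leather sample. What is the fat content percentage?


Fat content = 1.68 / 16.73 x 100
Fat = 10.0%


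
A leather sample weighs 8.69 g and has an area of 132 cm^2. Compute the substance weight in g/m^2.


Substance weight = mass / area x 10000
SW = 8.69 / 132 x 10000
SW = 658.3 g/m^2


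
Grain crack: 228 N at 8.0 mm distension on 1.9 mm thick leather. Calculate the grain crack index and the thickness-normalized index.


Crack index = 228 / 8.0 = 28.5 N/mm
Normalized = 28.5 / 1.9 = 15.0 N/mm per mm


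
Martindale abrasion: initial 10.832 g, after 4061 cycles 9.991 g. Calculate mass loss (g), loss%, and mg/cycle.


Loss = 10.832 - 9.991 = 0.841 g
Loss% = 0.841 / 10.832 x 100 = 7.76%
Rate = 0.841 / 4061 x 1000 = 0.207 mg/cycle


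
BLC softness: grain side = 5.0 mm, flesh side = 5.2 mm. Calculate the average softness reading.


5.10 mm


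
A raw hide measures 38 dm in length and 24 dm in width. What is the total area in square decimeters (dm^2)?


912 dm^2

Area = length x width
Area = 38 x 24 = 912 dm^2


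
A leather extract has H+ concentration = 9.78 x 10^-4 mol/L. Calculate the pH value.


pH = -log10[H+]
pH = -log10(9.78 x 10^-4) = 3.01


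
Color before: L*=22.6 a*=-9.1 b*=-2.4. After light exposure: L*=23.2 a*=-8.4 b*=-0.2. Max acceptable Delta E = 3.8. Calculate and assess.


dL = 0.6, da = 0.7, db = 2.2
dE = sqrt((0.6)^2 + (0.7)^2 + (2.2)^2) = 2.39
Max = 3.8
Passes: Yes


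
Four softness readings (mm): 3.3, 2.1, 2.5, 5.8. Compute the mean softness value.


Sum = 3.3 + 2.1 + 2.5 + 5.8
Mean = 13.7 / 4 = 3.43 mm


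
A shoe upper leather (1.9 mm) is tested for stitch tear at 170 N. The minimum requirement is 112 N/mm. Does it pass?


STS = 89.5 N/mm
Passes: No


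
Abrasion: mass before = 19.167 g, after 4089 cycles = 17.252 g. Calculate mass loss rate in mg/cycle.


Mass loss = 19.167 - 17.252 = 1.915 g
Rate = 1.915 / 4089 x 1000 = 0.468 mg/cycle


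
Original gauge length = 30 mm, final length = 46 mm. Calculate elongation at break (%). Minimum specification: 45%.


Elongation = 53.3%
Meets spec: Yes

Extension = 46 - 30 = 16 mm
Elongation = 16 / 30 x 100 = 53.3%
Minimum required: 45%
Meets specification: Yes


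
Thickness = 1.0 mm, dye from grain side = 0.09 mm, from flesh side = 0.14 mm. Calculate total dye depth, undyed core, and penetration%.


Total dyed = 0.09 + 0.14 = 0.23 mm
Undyed core = 1.0 - 0.23 = 0.77 mm
Penetration = 0.23 / 1.0 x 100 = 23.0%


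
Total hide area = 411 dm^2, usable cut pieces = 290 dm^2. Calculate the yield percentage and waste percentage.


Yield = 70.6%
Waste = 29.4%

Yield = 290 / 411 x 100 = 70.6%
Waste = 411 - 290 = 121 dm^2
Waste% = 100 - 70.6 = 29.4%


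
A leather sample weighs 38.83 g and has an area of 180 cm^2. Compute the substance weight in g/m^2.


2157.2 g/m^2


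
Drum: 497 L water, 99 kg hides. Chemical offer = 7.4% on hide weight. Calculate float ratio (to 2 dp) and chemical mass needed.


Float ratio = 5.02
Chemical needed = 7.326 kg

Float ratio = 497 / 99 = 5.02
Chemical = 99 x 7.4 / 100 = 7.326 kg


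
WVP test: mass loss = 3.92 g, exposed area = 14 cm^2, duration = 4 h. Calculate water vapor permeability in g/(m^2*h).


700.00 g/(m^2*h)

WVP = mass_loss / (area x time) x 10000
WVP = 3.92 / (14 x 4) x 10000
WVP = 3.92 / 56 x 10000 = 700.00 g/(m^2*h)


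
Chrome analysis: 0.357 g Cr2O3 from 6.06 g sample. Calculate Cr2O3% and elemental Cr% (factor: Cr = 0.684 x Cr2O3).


Cr2O3 = 5.89%
Cr = 4.03%


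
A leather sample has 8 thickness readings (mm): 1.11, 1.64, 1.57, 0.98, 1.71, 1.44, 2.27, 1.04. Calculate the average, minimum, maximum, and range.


Average = 1.47 mm
Min = 0.98 mm
Max = 2.27 mm
Range = 1.29 mm

Sum = 11.76
Average = 11.76 / 8 = 1.47 mm
Minimum = 0.98 mm
Maximum = 2.27 mm
Range = 2.27 - 0.98 = 1.29 mm


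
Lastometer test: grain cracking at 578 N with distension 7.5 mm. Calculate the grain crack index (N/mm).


Grain crack index = force / distension
Index = 578 / 7.5 = 77.1 N/mm


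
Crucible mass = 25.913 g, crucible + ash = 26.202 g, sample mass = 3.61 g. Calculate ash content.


Ash mass = 0.289 g
Ash content = 8.01%

Ash mass = 26.202 - 25.913 = 0.289 g
Ash% = 0.289 / 3.61 x 100 = 8.01%


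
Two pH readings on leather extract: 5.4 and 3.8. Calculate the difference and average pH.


Difference = |5.4 - 3.8| = 1.6
Average = (5.4 + 3.8) / 2 = 4.60


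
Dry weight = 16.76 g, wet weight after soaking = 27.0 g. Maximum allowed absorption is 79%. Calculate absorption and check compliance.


Absorption = 61.1%
Compliant: Yes


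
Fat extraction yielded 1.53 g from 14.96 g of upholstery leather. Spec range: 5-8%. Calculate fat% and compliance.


Fat content = 10.2%
Compliant: No


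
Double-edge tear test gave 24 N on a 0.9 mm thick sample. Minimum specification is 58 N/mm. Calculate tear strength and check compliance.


Tear strength = 24 / 0.9 = 26.7 N/mm
Required minimum = 58 N/mm
Compliant: No


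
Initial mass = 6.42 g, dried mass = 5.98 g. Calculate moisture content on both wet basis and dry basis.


Moisture lost = 6.42 - 5.98 = 0.44 g
Wet basis MC = 0.44 / 6.42 x 100 = 6.9%
Dry basis MC = 0.44 / 5.98 x 100 = 7.4%


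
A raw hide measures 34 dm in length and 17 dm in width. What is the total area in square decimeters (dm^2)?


578 dm^2


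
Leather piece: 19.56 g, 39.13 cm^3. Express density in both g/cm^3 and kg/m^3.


Density = 19.56 / 39.13 = 0.500 g/cm^3
Convert: 0.500 x 1000 = 500 kg/m^3


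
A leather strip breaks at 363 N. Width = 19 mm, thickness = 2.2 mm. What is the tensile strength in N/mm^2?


Cross-sectional area = 19 x 2.2 = 41.8 mm^2
Tensile strength = 363 / 41.8 = 8.68 N/mm^2


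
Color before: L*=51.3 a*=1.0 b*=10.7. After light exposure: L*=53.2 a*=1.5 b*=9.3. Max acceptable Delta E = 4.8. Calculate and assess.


dL = 1.9, da = 0.5, db = -1.4
dE = sqrt((1.9)^2 + (0.5)^2 + (-1.4)^2) = 2.41
Max = 4.8
Passes: Yes


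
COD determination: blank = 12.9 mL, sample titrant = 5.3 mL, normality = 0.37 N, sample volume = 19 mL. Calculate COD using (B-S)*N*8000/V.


COD = (12.9 - 5.3) x 0.37 x 8000 / 19
COD = 7.6 x 0.37 x 8000 / 19
COD = 1184.0 mg/L


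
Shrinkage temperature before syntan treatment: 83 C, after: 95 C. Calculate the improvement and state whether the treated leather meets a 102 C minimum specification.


Improvement = 12 C
Meets 102 C spec: No


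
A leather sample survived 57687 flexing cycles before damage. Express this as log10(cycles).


4.76

log10(57687) = 4.76


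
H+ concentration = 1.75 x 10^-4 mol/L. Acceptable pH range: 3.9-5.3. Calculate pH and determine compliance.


pH = -log10(1.75 x 10^-4) = 3.76
Range: 3.9 to 5.3
Compliant: No


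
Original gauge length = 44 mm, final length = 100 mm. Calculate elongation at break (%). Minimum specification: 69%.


Extension = 100 - 44 = 56 mm
Elongation = 56 / 44 x 100 = 127.3%
Minimum required: 69%
Meets specification: Yes


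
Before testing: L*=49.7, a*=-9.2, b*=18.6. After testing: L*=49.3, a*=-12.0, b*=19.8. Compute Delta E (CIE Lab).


dL = 49.3 - 49.7 = -0.4
da = -12.0 - (-9.2) = -2.8
db = 19.8 - 18.6 = 1.2
dE = sqrt((-0.4)^2 + (-2.8)^2 + (1.2)^2) = 3.07


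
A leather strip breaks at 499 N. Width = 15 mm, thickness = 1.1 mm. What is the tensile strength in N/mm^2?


Cross-sectional area = 15 x 1.1 = 16.5 mm^2
Tensile strength = 499 / 16.5 = 30.24 N/mm^2


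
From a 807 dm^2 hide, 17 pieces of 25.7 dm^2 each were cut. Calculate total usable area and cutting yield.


Total usable = 17 x 25.7 = 436.9 dm^2
Yield = 436.9 / 807 x 100 = 54.1%


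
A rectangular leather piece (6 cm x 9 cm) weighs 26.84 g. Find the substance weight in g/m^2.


4970.4 g/m^2

Area = 6 x 9 = 54 cm^2
SW = 26.84 / 54 x 10000 = 4970.4 g/m^2


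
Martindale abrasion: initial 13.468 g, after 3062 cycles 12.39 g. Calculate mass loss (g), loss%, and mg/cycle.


Loss = 13.468 - 12.39 = 1.078 g
Loss% = 1.078 / 13.468 x 100 = 8.00%
Rate = 1.078 / 3062 x 1000 = 0.352 mg/cycle


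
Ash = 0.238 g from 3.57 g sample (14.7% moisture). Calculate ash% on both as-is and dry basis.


As-is ash% = 0.238 / 3.57 x 100 = 6.67%
Dry mass = 3.57 x (100 - 14.7) / 100 = 3.04521 g
Dry-basis ash% = 0.238 / 3.04521 x 100 = 7.82%


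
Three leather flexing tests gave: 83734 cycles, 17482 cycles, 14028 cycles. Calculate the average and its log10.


Average = 38415 cycles
log10 = 4.58

Average = (83734 + 17482 + 14028) / 3 = 38415 cycles
log10(38415) = 4.58


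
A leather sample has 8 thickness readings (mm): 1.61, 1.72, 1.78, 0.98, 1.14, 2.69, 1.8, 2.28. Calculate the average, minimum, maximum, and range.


Average = 1.75 mm
Min = 0.98 mm
Max = 2.69 mm
Range = 1.71 mm

Sum = 14.00
Average = 14.00 / 8 = 1.75 mm
Minimum = 0.98 mm
Maximum = 2.69 mm
Range = 2.69 - 0.98 = 1.71 mm


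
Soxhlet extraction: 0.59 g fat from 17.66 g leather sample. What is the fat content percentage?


3.3%

Fat content = 0.59 / 17.66 x 100
Fat = 3.3%


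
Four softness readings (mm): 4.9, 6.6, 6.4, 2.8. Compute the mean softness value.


5.18 mm


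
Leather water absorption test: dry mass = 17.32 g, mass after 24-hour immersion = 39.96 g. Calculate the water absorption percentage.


130.7%


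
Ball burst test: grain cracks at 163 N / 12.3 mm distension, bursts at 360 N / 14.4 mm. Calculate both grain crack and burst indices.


Crack index = 163 / 12.3 = 13.3 N/mm
Burst index = 360 / 14.4 = 25.0 N/mm


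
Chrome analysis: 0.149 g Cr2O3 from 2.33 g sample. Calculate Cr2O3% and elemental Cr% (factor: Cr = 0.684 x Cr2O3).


Cr2O3% = 0.149 / 2.33 x 100 = 6.39%
Cr% = 6.39 x 0.684 = 4.37%


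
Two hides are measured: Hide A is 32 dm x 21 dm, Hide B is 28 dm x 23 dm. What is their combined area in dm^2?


1316 dm^2


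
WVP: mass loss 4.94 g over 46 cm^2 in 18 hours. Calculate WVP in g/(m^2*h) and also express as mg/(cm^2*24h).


WVP = 59.66 g/(m^2*h)
Daily rate = 143.19 mg/(cm^2*24h)


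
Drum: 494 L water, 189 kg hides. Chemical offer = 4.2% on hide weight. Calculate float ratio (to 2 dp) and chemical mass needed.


Float ratio = 2.61
Chemical needed = 7.938 kg

Float ratio = 494 / 189 = 2.61
Chemical = 189 x 4.2 / 100 = 7.938 kg


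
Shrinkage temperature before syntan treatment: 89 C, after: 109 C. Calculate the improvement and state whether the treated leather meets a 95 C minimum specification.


Improvement = 20 C
Meets 95 C spec: Yes

Improvement = 109 - 89 = 20 C
Spec check: 109 C >= 95 C? Yes


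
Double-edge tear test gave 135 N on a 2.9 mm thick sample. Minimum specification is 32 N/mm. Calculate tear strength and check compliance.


Tear strength = 46.6 N/mm
Compliant: Yes

Tear strength = 135 / 2.9 = 46.6 N/mm
Required minimum = 32 N/mm
Compliant: Yes


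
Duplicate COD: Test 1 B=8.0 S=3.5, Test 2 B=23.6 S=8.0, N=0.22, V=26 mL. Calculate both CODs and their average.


COD1 = 304.6 mg/L
COD2 = 1056.0 mg/L
Average = 680.3 mg/L

COD1 = (8.0 - 3.5) x 0.22 x 8000 / 26 = 304.6 mg/L
COD2 = (23.6 - 8.0) x 0.22 x 8000 / 26 = 1056.0 mg/L
Average = (304.6 + 1056.0) / 2 = 680.3 mg/L


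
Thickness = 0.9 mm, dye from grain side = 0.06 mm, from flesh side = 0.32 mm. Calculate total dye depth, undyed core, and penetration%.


Total dyed = 0.06 + 0.32 = 0.38 mm
Undyed core = 0.9 - 0.38 = 0.52 mm
Penetration = 0.38 / 0.9 x 100 = 42.2%


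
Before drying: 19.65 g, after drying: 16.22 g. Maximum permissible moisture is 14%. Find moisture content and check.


MC = (19.65 - 16.22) / 19.65 x 100 = 17.5%
Maximum: 14%
Acceptable: No


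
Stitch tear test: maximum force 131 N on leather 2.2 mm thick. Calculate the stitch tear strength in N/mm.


59.5 N/mm

Stitch tear strength = force / thickness
STS = 131 / 2.2 = 59.5 N/mm


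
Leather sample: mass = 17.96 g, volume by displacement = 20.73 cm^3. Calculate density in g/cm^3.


0.866 g/cm^3


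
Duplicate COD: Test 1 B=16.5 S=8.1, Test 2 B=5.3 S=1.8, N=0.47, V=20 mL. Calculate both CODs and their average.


COD1 = (16.5 - 8.1) x 0.47 x 8000 / 20 = 1579.2 mg/L
COD2 = (5.3 - 1.8) x 0.47 x 8000 / 20 = 658.0 mg/L
Average = (1579.2 + 658.0) / 2 = 1118.6 mg/L


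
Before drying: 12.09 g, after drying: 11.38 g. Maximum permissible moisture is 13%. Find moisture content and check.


MC = (12.09 - 11.38) / 12.09 x 100 = 5.9%
Maximum: 13%
Acceptable: Yes


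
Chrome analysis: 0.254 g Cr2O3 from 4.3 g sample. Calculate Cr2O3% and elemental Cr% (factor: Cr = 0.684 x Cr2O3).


Cr2O3% = 0.254 / 4.3 x 100 = 5.91%
Cr% = 5.91 x 0.684 = 4.04%


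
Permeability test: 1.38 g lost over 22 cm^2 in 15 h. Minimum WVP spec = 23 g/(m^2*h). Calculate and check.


WVP = 1.38 / (22 x 15) x 10000 = 41.82 g/(m^2*h)
Minimum: 23 g/(m^2*h)
Meets spec: Yes


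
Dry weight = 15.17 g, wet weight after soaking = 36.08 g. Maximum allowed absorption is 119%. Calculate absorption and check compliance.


WA = (36.08 - 15.17) / 15.17 x 100 = 137.8%
Maximum allowed: 119%
Compliant: No


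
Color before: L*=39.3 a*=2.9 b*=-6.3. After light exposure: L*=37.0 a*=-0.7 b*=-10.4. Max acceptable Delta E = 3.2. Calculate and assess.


dL = -2.3, da = -3.6, db = -4.1
dE = sqrt((-2.3)^2 + (-3.6)^2 + (-4.1)^2) = 5.92
Max = 3.2
Passes: No


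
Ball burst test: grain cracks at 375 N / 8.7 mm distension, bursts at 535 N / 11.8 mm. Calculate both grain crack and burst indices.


Crack index = 43.1 N/mm
Burst index = 45.3 N/mm

Crack index = 375 / 8.7 = 43.1 N/mm
Burst index = 535 / 11.8 = 45.3 N/mm


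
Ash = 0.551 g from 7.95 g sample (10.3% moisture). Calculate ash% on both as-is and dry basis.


As-is ash = 6.93%
Dry-basis ash = 7.73%


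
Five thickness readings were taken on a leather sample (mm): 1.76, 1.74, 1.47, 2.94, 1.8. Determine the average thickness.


Sum = 1.76 + 1.74 + 1.47 + 2.94 + 1.8 = 9.71
Average = 9.71 / 5 = 1.94 mm


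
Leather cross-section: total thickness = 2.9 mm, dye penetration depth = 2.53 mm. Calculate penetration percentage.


87.2%

Penetration% = 2.53 / 2.9 x 100
Penetration = 87.2%


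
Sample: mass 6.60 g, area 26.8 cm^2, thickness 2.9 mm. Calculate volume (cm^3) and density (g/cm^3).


Thickness in cm = 2.9 / 10 = 0.29 cm
Volume = 26.8 x 0.29 = 7.772 cm^3
Density = 6.60 / 7.772 = 0.849 g/cm^3


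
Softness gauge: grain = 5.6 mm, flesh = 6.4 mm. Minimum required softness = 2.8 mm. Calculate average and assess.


Average = (5.6 + 6.4) / 2 = 6.00 mm
Minimum = 2.8 mm
Meets requirement: Yes


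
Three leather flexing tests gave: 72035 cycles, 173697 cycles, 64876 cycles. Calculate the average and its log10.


Average = 103536 cycles
log10 = 5.02


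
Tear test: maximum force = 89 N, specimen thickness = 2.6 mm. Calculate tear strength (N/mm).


34.2 N/mm


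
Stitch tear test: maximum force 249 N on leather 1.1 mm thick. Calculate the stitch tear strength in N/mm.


226.4 N/mm

Stitch tear strength = force / thickness
STS = 249 / 1.1 = 226.4 N/mm


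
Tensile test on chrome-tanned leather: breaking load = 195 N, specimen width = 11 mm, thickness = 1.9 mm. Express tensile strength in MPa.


9.33 MPa

Cross-section = 11 x 1.9 = 20.9 mm^2
TS = 195 / 20.9 = 9.33 MPa
(1 N/mm^2 = 1 MPa)


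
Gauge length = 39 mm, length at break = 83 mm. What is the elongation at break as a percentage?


Extension = 83 - 39 = 44 mm
Elongation = 44 / 39 x 100 = 112.8%


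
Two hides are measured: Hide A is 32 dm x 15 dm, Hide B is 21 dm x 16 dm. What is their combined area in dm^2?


816 dm^2


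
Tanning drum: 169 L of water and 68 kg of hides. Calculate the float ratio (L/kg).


2.5

Float ratio = water / hide weight
Ratio = 169 / 68 = 2.5


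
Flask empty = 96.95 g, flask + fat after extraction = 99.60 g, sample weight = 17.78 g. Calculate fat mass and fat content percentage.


Fat mass = 2.65 g
Fat content = 14.9%


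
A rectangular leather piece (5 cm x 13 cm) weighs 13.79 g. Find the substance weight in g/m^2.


2121.5 g/m^2


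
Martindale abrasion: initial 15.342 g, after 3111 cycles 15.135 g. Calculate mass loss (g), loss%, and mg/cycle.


Mass loss = 0.207 g
Loss = 1.35%
Rate = 0.067 mg/cycle

Loss = 15.342 - 15.135 = 0.207 g
Loss% = 0.207 / 15.342 x 100 = 1.35%
Rate = 0.207 / 3111 x 1000 = 0.067 mg/cycle


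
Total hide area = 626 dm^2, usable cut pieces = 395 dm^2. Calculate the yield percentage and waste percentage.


Yield = 63.1%
Waste = 36.9%

Yield = 395 / 626 x 100 = 63.1%
Waste = 626 - 395 = 231 dm^2
Waste% = 100 - 63.1 = 36.9%


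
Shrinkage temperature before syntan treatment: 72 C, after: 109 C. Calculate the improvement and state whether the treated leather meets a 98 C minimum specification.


Improvement = 37 C
Meets 98 C spec: Yes

Improvement = 109 - 72 = 37 C
Spec check: 109 C >= 98 C? Yes


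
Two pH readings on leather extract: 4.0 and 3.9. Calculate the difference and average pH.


Difference = |4.0 - 3.9| = 0.1
Average = (4.0 + 3.9) / 2 = 3.95


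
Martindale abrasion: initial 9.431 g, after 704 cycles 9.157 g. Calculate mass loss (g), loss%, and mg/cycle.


Loss = 9.431 - 9.157 = 0.274 g
Loss% = 0.274 / 9.431 x 100 = 2.91%
Rate = 0.274 / 704 x 1000 = 0.389 mg/cycle


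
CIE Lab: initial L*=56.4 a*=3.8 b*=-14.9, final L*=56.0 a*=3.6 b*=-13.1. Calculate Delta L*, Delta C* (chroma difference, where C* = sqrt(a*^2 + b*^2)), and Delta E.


Delta L* = -0.4
Delta C* = -1.79
Delta E = 1.85


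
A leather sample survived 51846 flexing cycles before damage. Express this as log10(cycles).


log10(51846) = 4.71


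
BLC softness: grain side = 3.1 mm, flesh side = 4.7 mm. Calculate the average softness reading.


3.90 mm

Average = (3.1 + 4.7) / 2
Average = 3.90 mm


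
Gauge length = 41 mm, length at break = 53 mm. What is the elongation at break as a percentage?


29.3%


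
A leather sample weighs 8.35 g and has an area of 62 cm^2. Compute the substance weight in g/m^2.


Substance weight = mass / area x 10000
SW = 8.35 / 62 x 10000
SW = 1346.8 g/m^2


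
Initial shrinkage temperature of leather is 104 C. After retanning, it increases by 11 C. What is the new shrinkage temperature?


New Ts = 104 + 11 = 115 C


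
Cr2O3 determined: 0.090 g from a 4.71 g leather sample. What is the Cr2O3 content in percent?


1.91%


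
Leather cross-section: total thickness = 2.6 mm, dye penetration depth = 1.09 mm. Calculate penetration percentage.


Penetration% = 1.09 / 2.6 x 100
Penetration = 41.9%


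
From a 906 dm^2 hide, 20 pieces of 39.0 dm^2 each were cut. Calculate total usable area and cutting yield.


Usable area = 780.0 dm^2
Yield = 86.1%

Total usable = 20 x 39.0 = 780.0 dm^2
Yield = 780.0 / 906 x 100 = 86.1%


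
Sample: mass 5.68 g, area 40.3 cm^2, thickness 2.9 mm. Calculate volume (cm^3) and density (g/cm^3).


Volume = 11.687 cm^3
Density = 0.486 g/cm^3


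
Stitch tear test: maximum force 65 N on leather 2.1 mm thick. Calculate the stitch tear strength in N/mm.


31.0 N/mm

Stitch tear strength = force / thickness
STS = 65 / 2.1 = 31.0 N/mm


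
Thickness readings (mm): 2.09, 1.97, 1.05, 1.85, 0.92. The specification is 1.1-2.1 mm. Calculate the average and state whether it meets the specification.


Sum = 7.88
Average = 7.88 / 5 = 1.58 mm
Specification range: 1.1 to 2.1 mm
Within spec: Yes


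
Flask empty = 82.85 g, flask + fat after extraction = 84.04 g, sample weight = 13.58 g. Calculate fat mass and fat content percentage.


Fat mass = 84.04 - 82.85 = 1.19 g
Fat% = 1.19 / 13.58 x 100 = 8.8%


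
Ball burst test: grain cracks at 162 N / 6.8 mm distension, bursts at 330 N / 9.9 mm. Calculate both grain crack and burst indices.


Crack index = 162 / 6.8 = 23.8 N/mm
Burst index = 330 / 9.9 = 33.3 N/mm


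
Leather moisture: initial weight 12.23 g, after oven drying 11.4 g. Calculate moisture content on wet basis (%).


6.8%


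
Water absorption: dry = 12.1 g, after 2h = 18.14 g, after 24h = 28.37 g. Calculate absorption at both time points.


2h absorption = 49.9%
24h absorption = 134.5%


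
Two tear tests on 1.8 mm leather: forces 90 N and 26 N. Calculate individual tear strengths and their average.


Tear 1 = 50.0 N/mm
Tear 2 = 14.4 N/mm
Average = 32.2 N/mm

Tear 1 = 90 / 1.8 = 50.0 N/mm
Tear 2 = 26 / 1.8 = 14.4 N/mm
Average = (50.0 + 14.4) / 2 = 32.2 N/mm


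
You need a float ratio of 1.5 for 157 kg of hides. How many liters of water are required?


235.5 L


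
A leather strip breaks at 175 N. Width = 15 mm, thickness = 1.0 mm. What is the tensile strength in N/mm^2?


Cross-sectional area = 15 x 1.0 = 15.0 mm^2
Tensile strength = 175 / 15.0 = 11.67 N/mm^2


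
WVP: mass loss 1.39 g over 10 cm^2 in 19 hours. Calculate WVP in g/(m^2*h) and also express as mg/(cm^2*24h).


WVP = 73.16 g/(m^2*h)
Daily rate = 175.58 mg/(cm^2*24h)

WVP = 1.39 / (10 x 19) x 10000 = 73.16 g/(m^2*h)
Mass loss in mg = 1.39 x 1000 = 1390 mg
Per cm^2 per 24h in mg: 1390 x 24 / (10 x 19) = 33360 / 190 = 175.58 mg/(cm^2*24h)


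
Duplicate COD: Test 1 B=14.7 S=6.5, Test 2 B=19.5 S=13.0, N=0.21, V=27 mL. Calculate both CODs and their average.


COD1 = 510.2 mg/L
COD2 = 404.4 mg/L
Average = 457.3 mg/L

COD1 = (14.7 - 6.5) x 0.21 x 8000 / 27 = 510.2 mg/L
COD2 = (19.5 - 13.0) x 0.21 x 8000 / 27 = 404.4 mg/L
Average = (510.2 + 404.4) / 2 = 457.3 mg/L


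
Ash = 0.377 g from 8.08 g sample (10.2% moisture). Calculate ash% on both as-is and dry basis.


As-is ash% = 0.377 / 8.08 x 100 = 4.67%
Dry mass = 8.08 x (100 - 10.2) / 100 = 7.25584 g
Dry-basis ash% = 0.377 / 7.25584 x 100 = 5.20%
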